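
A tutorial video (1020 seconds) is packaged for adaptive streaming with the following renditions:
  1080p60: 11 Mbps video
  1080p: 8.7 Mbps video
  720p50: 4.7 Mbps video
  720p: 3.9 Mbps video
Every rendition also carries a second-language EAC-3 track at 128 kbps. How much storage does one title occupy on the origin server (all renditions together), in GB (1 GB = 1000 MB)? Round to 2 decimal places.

3.67 GB

Audio: 128 kbps = 0.128 Mbps.
Sum of rendition bitrates: (11+0.128) + (8.7+0.128) + (4.7+0.128) + (3.9+0.128) = 28.812 Mbps.
× 1020 s = 29,388 Mb = 3,674 MB = 3.674 GB.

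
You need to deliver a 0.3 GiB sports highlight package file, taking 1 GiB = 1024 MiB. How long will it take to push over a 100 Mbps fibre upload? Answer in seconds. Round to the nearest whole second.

26 seconds

File: 0.3 GiB = 2577.0 Mb.
At 100 Mbps: 2577.0 / 100 = 25.8 s ≈ 25.8 seconds.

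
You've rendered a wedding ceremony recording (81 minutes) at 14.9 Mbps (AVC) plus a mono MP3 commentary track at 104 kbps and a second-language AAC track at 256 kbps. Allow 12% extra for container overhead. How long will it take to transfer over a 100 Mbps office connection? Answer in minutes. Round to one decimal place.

81 min = 4860 s
Audio total: 104 + 256 = 360 kbps = 0.360 Mbps.
Total bitrate: 15.260 Mbps.
File: 15.260 Mbps × 4860 s = 74163.6 Mb.
With 12% container overhead: ×1.12. → 83063.2 Mb.
At 100 Mbps: 83063.2 / 100 = 830.6 s ≈ 13.8 minutes.

13.8 minutes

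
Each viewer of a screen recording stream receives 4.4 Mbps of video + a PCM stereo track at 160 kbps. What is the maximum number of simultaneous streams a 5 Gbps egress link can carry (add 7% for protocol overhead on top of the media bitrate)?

1024

Audio: 160 kbps = 0.160 Mbps.
Per-viewer media rate: 4.560 Mbps.
On the wire with 7% overhead: 4.879 Mbps.
5 Gbps = 5,000 Mbps; 5,000 / 4.879 = 1024.76 → 1024 viewers.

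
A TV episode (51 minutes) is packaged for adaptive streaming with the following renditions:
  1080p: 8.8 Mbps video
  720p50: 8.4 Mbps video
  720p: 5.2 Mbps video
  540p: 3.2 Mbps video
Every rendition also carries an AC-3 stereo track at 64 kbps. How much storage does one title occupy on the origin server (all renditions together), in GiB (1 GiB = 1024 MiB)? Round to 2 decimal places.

51 min = 3060 s
Audio: 64 kbps = 0.064 Mbps.
Sum of rendition bitrates: (8.8+0.064) + (8.4+0.064) + (5.2+0.064) + (3.2+0.064) = 25.856 Mbps.
× 3060 s = 79,119 Mb = 9,890 MB = 9.211 GiB.

9.21 GiB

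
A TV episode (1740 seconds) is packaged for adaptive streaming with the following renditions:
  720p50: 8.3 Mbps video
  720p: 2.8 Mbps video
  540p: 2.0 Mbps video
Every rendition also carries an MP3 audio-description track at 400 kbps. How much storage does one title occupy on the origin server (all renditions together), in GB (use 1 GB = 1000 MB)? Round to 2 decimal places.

Audio: 400 kbps = 0.400 Mbps.
Sum of rendition bitrates: (8.3+0.400) + (2.8+0.400) + (2.0+0.400) = 14.300 Mbps.
× 1740 s = 24,882 Mb = 3,110 MB = 3.110 GB.

3.11 GB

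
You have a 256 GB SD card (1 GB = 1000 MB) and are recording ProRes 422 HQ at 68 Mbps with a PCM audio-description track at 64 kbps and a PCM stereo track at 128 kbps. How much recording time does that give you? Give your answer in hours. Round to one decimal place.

Audio total: 64 + 128 = 192 kbps = 0.192 Mbps.
Total bitrate: 68 + 0.192 = 68.192 Mbps.
Capacity: 256 GB = 2,048,000 Mb.
Recording time: 2,048,000 / 68.192 = 30,033 s ≈ 8.34 hours.

8.3 hours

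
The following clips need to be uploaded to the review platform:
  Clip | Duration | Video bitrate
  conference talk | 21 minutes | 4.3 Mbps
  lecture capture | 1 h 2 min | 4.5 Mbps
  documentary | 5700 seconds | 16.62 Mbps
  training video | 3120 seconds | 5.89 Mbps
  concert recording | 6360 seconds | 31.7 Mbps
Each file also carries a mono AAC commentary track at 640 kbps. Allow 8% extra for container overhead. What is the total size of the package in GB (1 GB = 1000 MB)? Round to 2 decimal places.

47.22 GB

Audio: 640 kbps = 0.640 Mbps.
conference talk: 4.940 Mbps × 1260 s × 1.08 = 6722.4 Mb
lecture capture: 5.140 Mbps × 3720 s × 1.08 = 20650.5 Mb
documentary: 17.260 Mbps × 5700 s × 1.08 = 106252.6 Mb
training video: 6.530 Mbps × 3120 s × 1.08 = 22003.5 Mb
concert recording: 32.340 Mbps × 6360 s × 1.08 = 222137.0 Mb
Total: 377765.9 Mb = 47220.7 MB.
= 47.22 GB.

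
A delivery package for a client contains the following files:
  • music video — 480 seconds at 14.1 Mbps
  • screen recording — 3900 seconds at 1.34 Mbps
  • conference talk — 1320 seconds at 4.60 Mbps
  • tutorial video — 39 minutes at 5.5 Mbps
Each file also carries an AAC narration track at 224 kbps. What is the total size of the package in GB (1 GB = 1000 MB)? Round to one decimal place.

4.1 GB

Audio: 224 kbps = 0.224 Mbps.
music video: 14.324 Mbps × 480 s = 6875.5 Mb
screen recording: 1.564 Mbps × 3900 s = 6099.6 Mb
conference talk: 4.824 Mbps × 1320 s = 6367.7 Mb
tutorial video: 5.724 Mbps × 2340 s = 13394.2 Mb
Total: 32737.0 Mb = 4092.1 MB.
= 4.092 GB.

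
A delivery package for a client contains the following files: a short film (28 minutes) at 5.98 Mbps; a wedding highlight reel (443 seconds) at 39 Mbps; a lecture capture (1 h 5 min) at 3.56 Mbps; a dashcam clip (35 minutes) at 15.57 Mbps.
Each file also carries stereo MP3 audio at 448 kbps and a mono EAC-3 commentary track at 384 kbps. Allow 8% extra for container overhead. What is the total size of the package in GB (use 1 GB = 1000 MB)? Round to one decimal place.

Audio total: 448 + 384 = 832 kbps = 0.832 Mbps.
short film: 6.812 Mbps × 1680 s × 1.08 = 12359.7 Mb
wedding highlight reel: 39.832 Mbps × 443 s × 1.08 = 19057.2 Mb
lecture capture: 4.392 Mbps × 3900 s × 1.08 = 18499.1 Mb
dashcam clip: 16.402 Mbps × 2100 s × 1.08 = 37199.7 Mb
Total: 87115.8 Mb = 10889.5 MB.
= 10.89 GB.

10.9 GB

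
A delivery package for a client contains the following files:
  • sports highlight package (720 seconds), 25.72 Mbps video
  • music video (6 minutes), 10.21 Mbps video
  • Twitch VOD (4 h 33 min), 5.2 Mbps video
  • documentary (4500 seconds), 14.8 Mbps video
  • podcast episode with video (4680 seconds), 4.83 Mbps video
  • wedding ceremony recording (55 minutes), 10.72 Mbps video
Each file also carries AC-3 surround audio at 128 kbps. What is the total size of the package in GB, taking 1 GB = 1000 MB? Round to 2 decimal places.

29.47 GB

Audio: 128 kbps = 0.128 Mbps.
sports highlight package: 25.848 Mbps × 720 s = 18610.6 Mb
music video: 10.338 Mbps × 360 s = 3721.7 Mb
Twitch VOD: 5.328 Mbps × 16380 s = 87272.6 Mb
documentary: 14.928 Mbps × 4500 s = 67176.0 Mb
podcast episode with video: 4.958 Mbps × 4680 s = 23203.4 Mb
wedding ceremony recording: 10.848 Mbps × 3300 s = 35798.4 Mb
Total: 235782.7 Mb = 29472.8 MB.
= 29.47 GB.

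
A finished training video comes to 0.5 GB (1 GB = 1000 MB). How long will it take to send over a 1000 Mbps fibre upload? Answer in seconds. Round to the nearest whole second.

4 seconds

File: 0.5 GB = 4000.0 Mb.
At 1000 Mbps: 4000.0 / 1000 = 4.0 s ≈ 4 seconds.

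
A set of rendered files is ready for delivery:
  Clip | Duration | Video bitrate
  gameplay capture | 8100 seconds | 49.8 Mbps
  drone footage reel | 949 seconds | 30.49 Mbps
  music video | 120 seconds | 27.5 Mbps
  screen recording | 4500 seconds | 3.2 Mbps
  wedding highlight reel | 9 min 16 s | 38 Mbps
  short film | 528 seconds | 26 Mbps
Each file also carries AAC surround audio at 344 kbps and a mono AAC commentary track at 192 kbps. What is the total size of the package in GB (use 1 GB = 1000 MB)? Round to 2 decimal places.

61.60 GB

Audio total: 344 + 192 = 536 kbps = 0.536 Mbps.
gameplay capture: 50.336 Mbps × 8100 s = 407721.6 Mb
drone footage reel: 31.026 Mbps × 949 s = 29443.7 Mb
music video: 28.036 Mbps × 120 s = 3364.3 Mb
screen recording: 3.736 Mbps × 4500 s = 16812.0 Mb
wedding highlight reel: 38.536 Mbps × 556 s = 21426.0 Mb
short film: 26.536 Mbps × 528 s = 14011.0 Mb
Total: 492778.6 Mb = 61597.3 MB.
= 61.60 GB.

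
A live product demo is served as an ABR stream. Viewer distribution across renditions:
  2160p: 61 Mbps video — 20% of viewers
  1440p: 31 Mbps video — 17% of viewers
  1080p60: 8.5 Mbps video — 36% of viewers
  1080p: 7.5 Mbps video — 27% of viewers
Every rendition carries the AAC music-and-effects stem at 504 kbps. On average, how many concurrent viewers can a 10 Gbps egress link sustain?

433

Audio: 504 kbps = 0.504 Mbps.
Average per-viewer bitrate: 0.20×61.504 + 0.17×31.504 + 0.36×9.004 + 0.27×8.004 = 23.059 Mbps.
10 Gbps = 10,000 Mbps; 10,000 / 23.059 = 433.67 → 433.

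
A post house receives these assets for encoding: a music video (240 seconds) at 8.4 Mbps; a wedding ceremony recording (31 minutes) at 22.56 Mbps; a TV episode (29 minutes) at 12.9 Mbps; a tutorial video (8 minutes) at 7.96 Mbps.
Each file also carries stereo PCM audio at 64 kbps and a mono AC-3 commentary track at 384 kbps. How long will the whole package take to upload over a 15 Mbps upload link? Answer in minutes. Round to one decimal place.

Audio total: 64 + 384 = 448 kbps = 0.448 Mbps.
music video: 8.848 Mbps × 240 s = 2123.5 Mb
wedding ceremony recording: 23.008 Mbps × 1860 s = 42794.9 Mb
TV episode: 13.348 Mbps × 1740 s = 23225.5 Mb
tutorial video: 8.408 Mbps × 480 s = 4035.8 Mb
Total: 72179.8 Mb = 9022.5 MB.
At 15 Mbps: 72179.8 / 15 = 4812 s ≈ 80.2 minutes.

80.2 minutes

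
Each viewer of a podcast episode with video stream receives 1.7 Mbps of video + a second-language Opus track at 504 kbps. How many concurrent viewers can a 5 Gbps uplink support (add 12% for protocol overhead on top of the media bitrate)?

2025

Audio: 504 kbps = 0.504 Mbps.
Per-viewer media rate: 2.204 Mbps.
On the wire with 12% overhead: 2.468 Mbps.
5 Gbps = 5,000 Mbps; 5,000 / 2.468 = 2025.54 → 2025 viewers.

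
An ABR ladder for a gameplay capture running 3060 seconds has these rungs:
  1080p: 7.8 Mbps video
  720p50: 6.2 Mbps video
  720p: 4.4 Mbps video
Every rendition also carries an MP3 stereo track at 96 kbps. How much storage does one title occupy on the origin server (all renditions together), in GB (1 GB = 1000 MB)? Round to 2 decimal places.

7.15 GB

Audio: 96 kbps = 0.096 Mbps.
Sum of rendition bitrates: (7.8+0.096) + (6.2+0.096) + (4.4+0.096) = 18.688 Mbps.
× 3060 s = 57,185 Mb = 7,148 MB = 7.148 GB.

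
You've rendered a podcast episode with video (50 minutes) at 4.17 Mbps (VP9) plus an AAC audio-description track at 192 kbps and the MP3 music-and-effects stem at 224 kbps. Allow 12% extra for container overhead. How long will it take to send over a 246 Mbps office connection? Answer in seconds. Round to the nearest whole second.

50 min = 3000 s
Audio total: 192 + 224 = 416 kbps = 0.416 Mbps.
Total bitrate: 4.586 Mbps.
File: 4.586 Mbps × 3000 s = 13758.0 Mb.
With 12% container overhead: ×1.12. → 15409.0 Mb.
At 246 Mbps: 15409.0 / 246 = 62.6 s ≈ 62.6 seconds.

63 seconds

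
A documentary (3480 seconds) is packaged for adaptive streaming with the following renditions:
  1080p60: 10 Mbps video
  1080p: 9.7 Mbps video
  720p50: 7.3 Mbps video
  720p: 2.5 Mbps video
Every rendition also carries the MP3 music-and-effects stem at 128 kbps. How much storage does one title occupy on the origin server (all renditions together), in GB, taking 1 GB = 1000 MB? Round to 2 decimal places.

13.06 GB

Audio: 128 kbps = 0.128 Mbps.
Sum of rendition bitrates: (10+0.128) + (9.7+0.128) + (7.3+0.128) + (2.5+0.128) = 30.012 Mbps.
× 3480 s = 104,442 Mb = 13,055 MB = 13.06 GB.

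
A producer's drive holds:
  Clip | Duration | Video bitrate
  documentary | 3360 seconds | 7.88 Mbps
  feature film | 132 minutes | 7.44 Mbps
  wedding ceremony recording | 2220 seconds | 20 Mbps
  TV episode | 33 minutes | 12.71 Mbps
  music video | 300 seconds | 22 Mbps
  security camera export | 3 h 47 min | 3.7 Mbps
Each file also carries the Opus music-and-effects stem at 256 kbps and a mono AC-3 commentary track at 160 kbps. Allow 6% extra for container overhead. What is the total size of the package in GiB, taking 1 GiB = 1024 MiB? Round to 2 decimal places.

27.67 GiB

Audio total: 256 + 160 = 416 kbps = 0.416 Mbps.
documentary: 8.296 Mbps × 3360 s × 1.06 = 29547.0 Mb
feature film: 7.856 Mbps × 7920 s × 1.06 = 65952.7 Mb
wedding ceremony recording: 20.416 Mbps × 2220 s × 1.06 = 48042.9 Mb
TV episode: 13.126 Mbps × 1980 s × 1.06 = 27548.8 Mb
music video: 22.416 Mbps × 300 s × 1.06 = 7128.3 Mb
security camera export: 4.116 Mbps × 13620 s × 1.06 = 59423.5 Mb
Total: 237643.3 Mb = 29705.4 MB.
= 27.67 GiB.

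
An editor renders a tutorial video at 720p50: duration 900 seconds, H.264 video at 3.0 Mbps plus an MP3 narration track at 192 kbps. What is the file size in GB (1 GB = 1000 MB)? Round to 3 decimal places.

Audio: 192 kbps = 0.192 Mbps.
Total bitrate: 3.0 + 0.192 = 3.192 Mbps.
Stream data: 3.192 Mbps × 900 s = 2872.8 Mb.
2,873 Mb ÷ 8 = 359.1 MB → 0.3591 GB.

0.359 GB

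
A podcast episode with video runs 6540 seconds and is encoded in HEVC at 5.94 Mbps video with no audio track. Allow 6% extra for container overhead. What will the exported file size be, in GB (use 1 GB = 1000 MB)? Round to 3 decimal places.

Total bitrate: 5.94 Mbps.
Stream data: 5.940 Mbps × 6540 s = 38847.6 Mb.
With 6% container overhead: ×1.06.
41,178 Mb ÷ 8 = 5,147 MB → 5.147 GB.

5.147 GB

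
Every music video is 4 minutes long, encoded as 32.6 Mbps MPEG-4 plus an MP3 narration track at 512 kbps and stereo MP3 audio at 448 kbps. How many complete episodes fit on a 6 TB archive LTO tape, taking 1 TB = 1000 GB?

4 min = 240 s
Audio total: 512 + 448 = 960 kbps = 0.960 Mbps.
Total bitrate: 33.560 Mbps.
Per item: 33.560 Mbps × 240 s = 8,054 Mb = 1,007 MB.
Capacity: 6 TB = 48,000,000 Mb; 5959.48 items → 5959 complete.

5959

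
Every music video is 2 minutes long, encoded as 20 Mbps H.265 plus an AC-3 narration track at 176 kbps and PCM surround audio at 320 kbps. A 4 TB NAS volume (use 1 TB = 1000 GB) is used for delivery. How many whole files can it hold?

13010

2 min = 120 s
Audio total: 176 + 320 = 496 kbps = 0.496 Mbps.
Total bitrate: 20.496 Mbps.
Per item: 20.496 Mbps × 120 s = 2,460 Mb = 307.4 MB.
Capacity: 4 TB = 32,000,000 Mb; 13010.67 items → 13010 complete.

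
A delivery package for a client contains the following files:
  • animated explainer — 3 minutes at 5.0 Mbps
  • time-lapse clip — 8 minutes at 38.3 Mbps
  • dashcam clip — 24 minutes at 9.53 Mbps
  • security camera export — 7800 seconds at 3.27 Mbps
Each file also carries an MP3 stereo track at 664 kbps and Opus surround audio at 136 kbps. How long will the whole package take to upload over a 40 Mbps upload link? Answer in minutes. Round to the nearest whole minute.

Audio total: 664 + 136 = 800 kbps = 0.800 Mbps.
animated explainer: 5.800 Mbps × 180 s = 1044.0 Mb
time-lapse clip: 39.100 Mbps × 480 s = 18768.0 Mb
dashcam clip: 10.330 Mbps × 1440 s = 14875.2 Mb
security camera export: 4.070 Mbps × 7800 s = 31746.0 Mb
Total: 66433.2 Mb = 8304.1 MB.
At 40 Mbps: 66433.2 / 40 = 1661 s ≈ 27.7 minutes.

28 minutes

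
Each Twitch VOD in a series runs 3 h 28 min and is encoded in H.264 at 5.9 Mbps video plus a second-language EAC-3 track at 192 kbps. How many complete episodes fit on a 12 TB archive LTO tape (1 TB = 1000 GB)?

1262

3 h 28 min = 208 min = 12480 s
Audio: 192 kbps = 0.192 Mbps.
Total bitrate: 6.092 Mbps.
Per item: 6.092 Mbps × 12480 s = 76,028 Mb = 9,504 MB.
Capacity: 12 TB = 96,000,000 Mb; 1262.69 items → 1262 complete.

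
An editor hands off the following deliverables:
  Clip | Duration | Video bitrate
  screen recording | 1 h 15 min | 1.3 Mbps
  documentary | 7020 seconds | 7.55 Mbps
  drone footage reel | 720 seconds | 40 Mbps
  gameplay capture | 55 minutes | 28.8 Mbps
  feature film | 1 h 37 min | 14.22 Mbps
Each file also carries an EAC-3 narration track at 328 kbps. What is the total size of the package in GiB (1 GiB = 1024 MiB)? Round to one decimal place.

31.7 GiB

Audio: 328 kbps = 0.328 Mbps.
screen recording: 1.628 Mbps × 4500 s = 7326.0 Mb
documentary: 7.878 Mbps × 7020 s = 55303.6 Mb
drone footage reel: 40.328 Mbps × 720 s = 29036.2 Mb
gameplay capture: 29.128 Mbps × 3300 s = 96122.4 Mb
feature film: 14.548 Mbps × 5820 s = 84669.4 Mb
Total: 272457.5 Mb = 34057.2 MB.
= 31.72 GiB.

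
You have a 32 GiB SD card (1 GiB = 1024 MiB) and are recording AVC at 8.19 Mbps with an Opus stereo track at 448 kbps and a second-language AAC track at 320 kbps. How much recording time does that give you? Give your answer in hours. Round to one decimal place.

8.5 hours

Audio total: 448 + 320 = 768 kbps = 0.768 Mbps.
Total bitrate: 8.19 + 0.768 = 8.958 Mbps.
Capacity: 32 GiB = 274,878 Mb.
Recording time: 274,878 / 8.958 = 30,685 s ≈ 8.52 hours.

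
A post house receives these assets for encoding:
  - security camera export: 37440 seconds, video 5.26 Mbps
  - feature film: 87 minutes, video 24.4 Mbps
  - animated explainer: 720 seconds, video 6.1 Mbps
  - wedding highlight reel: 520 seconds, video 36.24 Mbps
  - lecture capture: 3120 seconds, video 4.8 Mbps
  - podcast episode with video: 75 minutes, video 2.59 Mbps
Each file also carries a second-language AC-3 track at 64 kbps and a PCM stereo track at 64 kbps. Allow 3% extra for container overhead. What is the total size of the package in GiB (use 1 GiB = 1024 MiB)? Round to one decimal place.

Audio total: 64 + 64 = 128 kbps = 0.128 Mbps.
security camera export: 5.388 Mbps × 37440 s × 1.03 = 207778.5 Mb
feature film: 24.528 Mbps × 5220 s × 1.03 = 131877.2 Mb
animated explainer: 6.228 Mbps × 720 s × 1.03 = 4618.7 Mb
wedding highlight reel: 36.368 Mbps × 520 s × 1.03 = 19478.7 Mb
lecture capture: 4.928 Mbps × 3120 s × 1.03 = 15836.6 Mb
podcast episode with video: 2.718 Mbps × 4500 s × 1.03 = 12597.9 Mb
Total: 392187.7 Mb = 49023.5 MB.
= 45.66 GiB.

45.7 GiB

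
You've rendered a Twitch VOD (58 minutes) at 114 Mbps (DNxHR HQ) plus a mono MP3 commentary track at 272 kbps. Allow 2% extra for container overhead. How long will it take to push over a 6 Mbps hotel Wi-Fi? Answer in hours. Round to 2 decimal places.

18.78 hours

58 min = 3480 s
Audio: 272 kbps = 0.272 Mbps.
Total bitrate: 114.272 Mbps.
File: 114.272 Mbps × 3480 s = 397666.6 Mb.
With 2% container overhead: ×1.02. → 405619.9 Mb.
At 6 Mbps: 405619.9 / 6 = 67603.3 s ≈ 18.8 hours.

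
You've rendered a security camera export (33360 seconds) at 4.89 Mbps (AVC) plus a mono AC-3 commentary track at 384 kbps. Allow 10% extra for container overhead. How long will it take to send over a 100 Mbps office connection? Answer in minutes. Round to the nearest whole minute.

32 minutes

Audio: 384 kbps = 0.384 Mbps.
Total bitrate: 5.274 Mbps.
File: 5.274 Mbps × 33360 s = 175940.6 Mb.
With 10% container overhead: ×1.10. → 193534.7 Mb.
At 100 Mbps: 193534.7 / 100 = 1935.3 s ≈ 32.3 minutes.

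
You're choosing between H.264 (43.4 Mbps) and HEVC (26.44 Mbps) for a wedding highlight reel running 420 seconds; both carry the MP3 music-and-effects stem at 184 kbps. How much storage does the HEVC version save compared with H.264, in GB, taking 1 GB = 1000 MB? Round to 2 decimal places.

Audio: 184 kbps = 0.184 Mbps.
H.264: 43.584 Mbps × 420 s = 18305.3 Mb = 2.288 GB.
HEVC: 26.624 Mbps × 420 s = 11182.1 Mb = 1.398 GB.
Saving: 2.288 − 1.398 = 0.890 GB.

0.89 GB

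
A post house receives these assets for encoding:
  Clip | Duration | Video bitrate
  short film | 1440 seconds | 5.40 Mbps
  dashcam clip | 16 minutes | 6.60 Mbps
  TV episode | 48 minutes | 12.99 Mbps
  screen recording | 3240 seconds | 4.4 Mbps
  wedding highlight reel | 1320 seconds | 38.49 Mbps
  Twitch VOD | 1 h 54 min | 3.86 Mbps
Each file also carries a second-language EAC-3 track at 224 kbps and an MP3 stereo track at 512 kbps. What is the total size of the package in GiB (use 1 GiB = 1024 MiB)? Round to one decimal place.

Audio total: 224 + 512 = 736 kbps = 0.736 Mbps.
short film: 6.136 Mbps × 1440 s = 8835.8 Mb
dashcam clip: 7.336 Mbps × 960 s = 7042.6 Mb
TV episode: 13.726 Mbps × 2880 s = 39530.9 Mb
screen recording: 5.136 Mbps × 3240 s = 16640.6 Mb
wedding highlight reel: 39.226 Mbps × 1320 s = 51778.3 Mb
Twitch VOD: 4.596 Mbps × 6840 s = 31436.6 Mb
Total: 155264.9 Mb = 19408.1 MB.
= 18.08 GiB.

18.1 GiB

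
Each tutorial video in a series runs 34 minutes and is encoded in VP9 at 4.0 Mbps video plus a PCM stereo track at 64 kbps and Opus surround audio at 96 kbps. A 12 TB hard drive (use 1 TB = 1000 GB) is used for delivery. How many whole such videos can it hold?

11312

34 min = 2040 s
Audio total: 64 + 96 = 160 kbps = 0.160 Mbps.
Total bitrate: 4.160 Mbps.
Per item: 4.160 Mbps × 2040 s = 8,486 Mb = 1,061 MB.
Capacity: 12 TB = 96,000,000 Mb; 11312.22 items → 11312 complete.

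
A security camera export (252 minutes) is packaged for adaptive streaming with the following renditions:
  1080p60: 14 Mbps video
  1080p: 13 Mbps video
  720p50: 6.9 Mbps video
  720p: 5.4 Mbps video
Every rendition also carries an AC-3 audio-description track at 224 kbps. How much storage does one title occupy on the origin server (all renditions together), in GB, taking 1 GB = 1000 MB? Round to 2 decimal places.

75.97 GB

252 min = 15120 s
Audio: 224 kbps = 0.224 Mbps.
Sum of rendition bitrates: (14+0.224) + (13+0.224) + (6.9+0.224) + (5.4+0.224) = 40.196 Mbps.
× 15120 s = 607,764 Mb = 75,970 MB = 75.97 GB.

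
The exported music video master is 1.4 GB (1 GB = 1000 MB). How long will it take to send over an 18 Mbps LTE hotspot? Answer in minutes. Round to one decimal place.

10.4 minutes

File: 1.4 GB = 11200.0 Mb.
At 18 Mbps: 11200.0 / 18 = 622.2 s ≈ 10.4 minutes.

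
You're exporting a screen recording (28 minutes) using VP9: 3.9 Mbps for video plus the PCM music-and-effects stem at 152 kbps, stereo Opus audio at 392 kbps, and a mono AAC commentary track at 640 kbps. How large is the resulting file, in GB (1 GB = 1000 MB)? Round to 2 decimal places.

28 min = 1680 s
Audio total: 152 + 392 + 640 = 1184 kbps = 1.184 Mbps.
Total bitrate: 3.9 + 1.184 = 5.084 Mbps.
Stream data: 5.084 Mbps × 1680 s = 8541.1 Mb.
8,541 Mb ÷ 8 = 1,068 MB → 1.068 GB.

1.07 GB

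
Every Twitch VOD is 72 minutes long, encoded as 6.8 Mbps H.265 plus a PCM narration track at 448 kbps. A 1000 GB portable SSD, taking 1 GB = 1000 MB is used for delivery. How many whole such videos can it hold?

72 min = 4320 s
Audio: 448 kbps = 0.448 Mbps.
Total bitrate: 7.248 Mbps.
Per item: 7.248 Mbps × 4320 s = 31,311 Mb = 3,914 MB.
Capacity: 1000 GB = 8,000,000 Mb; 255.50 items → 255 complete.

255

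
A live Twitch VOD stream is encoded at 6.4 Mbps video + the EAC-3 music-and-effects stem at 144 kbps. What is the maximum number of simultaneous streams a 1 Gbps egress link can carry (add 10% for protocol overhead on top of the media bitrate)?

138

Audio: 144 kbps = 0.144 Mbps.
Per-viewer media rate: 6.544 Mbps.
On the wire with 10% overhead: 7.198 Mbps.
1 Gbps = 1,000 Mbps; 1,000 / 7.198 = 138.92 → 138 viewers.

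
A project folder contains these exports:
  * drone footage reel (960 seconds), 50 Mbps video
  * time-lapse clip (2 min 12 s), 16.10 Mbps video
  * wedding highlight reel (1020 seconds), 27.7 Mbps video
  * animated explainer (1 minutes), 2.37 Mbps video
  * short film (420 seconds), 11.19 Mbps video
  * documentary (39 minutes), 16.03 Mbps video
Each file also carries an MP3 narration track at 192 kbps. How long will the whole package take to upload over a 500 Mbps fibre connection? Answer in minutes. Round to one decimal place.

Audio: 192 kbps = 0.192 Mbps.
drone footage reel: 50.192 Mbps × 960 s = 48184.3 Mb
time-lapse clip: 16.292 Mbps × 132 s = 2150.5 Mb
wedding highlight reel: 27.892 Mbps × 1020 s = 28449.8 Mb
animated explainer: 2.562 Mbps × 60 s = 153.7 Mb
short film: 11.382 Mbps × 420 s = 4780.4 Mb
documentary: 16.222 Mbps × 2340 s = 37959.5 Mb
Total: 121678.3 Mb = 15209.8 MB.
At 500 Mbps: 121678.3 / 500 = 243 s ≈ 4.06 minutes.

4.1 minutes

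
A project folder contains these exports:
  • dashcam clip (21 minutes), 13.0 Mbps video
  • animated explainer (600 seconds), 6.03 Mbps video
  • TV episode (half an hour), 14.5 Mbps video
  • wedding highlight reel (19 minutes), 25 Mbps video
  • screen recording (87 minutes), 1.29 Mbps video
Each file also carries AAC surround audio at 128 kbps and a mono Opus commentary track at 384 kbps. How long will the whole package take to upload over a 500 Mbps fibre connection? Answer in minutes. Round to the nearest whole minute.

Audio total: 128 + 384 = 512 kbps = 0.512 Mbps.
dashcam clip: 13.512 Mbps × 1260 s = 17025.1 Mb
animated explainer: 6.542 Mbps × 600 s = 3925.2 Mb
TV episode: 15.012 Mbps × 1800 s = 27021.6 Mb
wedding highlight reel: 25.512 Mbps × 1140 s = 29083.7 Mb
screen recording: 1.802 Mbps × 5220 s = 9406.4 Mb
Total: 86462.0 Mb = 10807.8 MB.
At 500 Mbps: 86462.0 / 500 = 173 s ≈ 2.88 minutes.

3 minutes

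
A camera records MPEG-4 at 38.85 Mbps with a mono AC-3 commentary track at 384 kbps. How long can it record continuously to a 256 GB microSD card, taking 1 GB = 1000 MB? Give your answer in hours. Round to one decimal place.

14.5 hours

Audio: 384 kbps = 0.384 Mbps.
Total bitrate: 38.85 + 0.384 = 39.234 Mbps.
Capacity: 256 GB = 2,048,000 Mb.
Recording time: 2,048,000 / 39.234 = 52,200 s ≈ 14.5 hours.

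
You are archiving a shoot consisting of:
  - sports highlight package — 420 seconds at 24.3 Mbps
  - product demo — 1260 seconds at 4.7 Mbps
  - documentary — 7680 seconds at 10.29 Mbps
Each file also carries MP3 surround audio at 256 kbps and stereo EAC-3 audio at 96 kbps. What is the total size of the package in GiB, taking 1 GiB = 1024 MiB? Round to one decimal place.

Audio total: 256 + 96 = 352 kbps = 0.352 Mbps.
sports highlight package: 24.652 Mbps × 420 s = 10353.8 Mb
product demo: 5.052 Mbps × 1260 s = 6365.5 Mb
documentary: 10.642 Mbps × 7680 s = 81730.6 Mb
Total: 98449.9 Mb = 12306.2 MB.
= 11.46 GiB.

11.5 GiB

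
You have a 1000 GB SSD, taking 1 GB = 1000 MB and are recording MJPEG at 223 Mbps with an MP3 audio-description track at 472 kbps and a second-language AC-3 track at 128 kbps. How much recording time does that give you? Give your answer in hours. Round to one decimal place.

Audio total: 472 + 128 = 600 kbps = 0.600 Mbps.
Total bitrate: 223 + 0.600 = 223.600 Mbps.
Capacity: 1000 GB = 8,000,000 Mb.
Recording time: 8,000,000 / 223.600 = 35,778 s ≈ 9.94 hours.

9.9 hours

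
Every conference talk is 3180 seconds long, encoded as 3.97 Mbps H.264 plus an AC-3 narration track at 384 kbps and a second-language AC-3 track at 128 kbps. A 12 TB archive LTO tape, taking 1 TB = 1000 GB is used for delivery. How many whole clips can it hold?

6735

Audio total: 384 + 128 = 512 kbps = 0.512 Mbps.
Total bitrate: 4.482 Mbps.
Per item: 4.482 Mbps × 3180 s = 14,253 Mb = 1,782 MB.
Capacity: 12 TB = 96,000,000 Mb; 6735.54 items → 6735 complete.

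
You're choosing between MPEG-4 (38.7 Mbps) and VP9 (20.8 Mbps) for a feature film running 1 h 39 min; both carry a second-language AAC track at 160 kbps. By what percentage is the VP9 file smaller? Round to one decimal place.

1 h 39 min = 99 min = 5940 s
Audio: 160 kbps = 0.160 Mbps.
MPEG-4: 38.860 Mbps × 5940 s = 230828.4 Mb = 28.854 GB.
VP9: 20.960 Mbps × 5940 s = 124502.4 Mb = 15.563 GB.
Reduction: (1 − 15.563/28.854) × 100 = 46.06%.

46.1%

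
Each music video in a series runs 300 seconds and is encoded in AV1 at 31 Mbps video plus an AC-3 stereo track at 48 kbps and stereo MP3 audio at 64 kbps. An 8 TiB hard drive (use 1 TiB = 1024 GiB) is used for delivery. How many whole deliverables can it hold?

7539

Audio total: 48 + 64 = 112 kbps = 0.112 Mbps.
Total bitrate: 31.112 Mbps.
Per item: 31.112 Mbps × 300 s = 9,334 Mb = 1,167 MB.
Capacity: 8 TiB = 70,368,744 Mb; 7539.29 items → 7539 complete.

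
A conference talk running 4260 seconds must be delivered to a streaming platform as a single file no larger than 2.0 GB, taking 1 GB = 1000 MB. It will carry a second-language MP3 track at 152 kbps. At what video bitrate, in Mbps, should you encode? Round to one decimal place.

3.6 Mbps

Budget: 2.0 GB = 16000.0 Mb.
Total bitrate budget: 16000.0 Mb / 4260 s = 3.756 Mbps.
Audio: 152 kbps = 0.152 Mbps.
Video: 3.756 − 0.152 = 3.604 Mbps.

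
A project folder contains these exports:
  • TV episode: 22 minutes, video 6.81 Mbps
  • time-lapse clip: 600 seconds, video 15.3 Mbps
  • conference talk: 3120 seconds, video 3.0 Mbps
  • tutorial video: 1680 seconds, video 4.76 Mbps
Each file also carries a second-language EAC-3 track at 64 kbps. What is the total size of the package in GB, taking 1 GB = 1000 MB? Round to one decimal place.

4.5 GB

Audio: 64 kbps = 0.064 Mbps.
TV episode: 6.874 Mbps × 1320 s = 9073.7 Mb
time-lapse clip: 15.364 Mbps × 600 s = 9218.4 Mb
conference talk: 3.064 Mbps × 3120 s = 9559.7 Mb
tutorial video: 4.824 Mbps × 1680 s = 8104.3 Mb
Total: 35956.1 Mb = 4494.5 MB.
= 4.495 GB.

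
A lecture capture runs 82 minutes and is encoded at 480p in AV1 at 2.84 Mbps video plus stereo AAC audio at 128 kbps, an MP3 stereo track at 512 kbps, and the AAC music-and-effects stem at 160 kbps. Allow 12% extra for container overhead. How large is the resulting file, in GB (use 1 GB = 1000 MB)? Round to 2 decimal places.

82 min = 4920 s
Audio total: 128 + 512 + 160 = 800 kbps = 0.800 Mbps.
Total bitrate: 2.84 + 0.800 = 3.640 Mbps.
Stream data: 3.640 Mbps × 4920 s = 17908.8 Mb.
With 12% container overhead: ×1.12.
20,058 Mb ÷ 8 = 2,507 MB → 2.507 GB.

2.51 GB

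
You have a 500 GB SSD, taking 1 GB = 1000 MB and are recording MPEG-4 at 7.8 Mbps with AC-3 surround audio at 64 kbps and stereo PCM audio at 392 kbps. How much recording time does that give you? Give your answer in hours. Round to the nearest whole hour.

Audio total: 64 + 392 = 456 kbps = 0.456 Mbps.
Total bitrate: 7.8 + 0.456 = 8.256 Mbps.
Capacity: 500 GB = 4,000,000 Mb.
Recording time: 4,000,000 / 8.256 = 484,496 s ≈ 135 hours.

135 hours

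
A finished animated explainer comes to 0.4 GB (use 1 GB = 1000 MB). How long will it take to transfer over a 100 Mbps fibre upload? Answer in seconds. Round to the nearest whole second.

32 seconds

File: 0.4 GB = 3200.0 Mb.
At 100 Mbps: 3200.0 / 100 = 32.0 s ≈ 32 seconds.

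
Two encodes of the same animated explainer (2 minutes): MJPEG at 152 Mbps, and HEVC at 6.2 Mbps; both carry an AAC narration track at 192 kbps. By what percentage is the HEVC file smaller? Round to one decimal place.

2 min = 120 s
Audio: 192 kbps = 0.192 Mbps.
MJPEG: 152.192 Mbps × 120 s = 18263.0 Mb = 2.283 GB.
HEVC: 6.392 Mbps × 120 s = 767.0 Mb = 0.096 GB.
Reduction: (1 − 0.096/2.283) × 100 = 95.80%.

95.8%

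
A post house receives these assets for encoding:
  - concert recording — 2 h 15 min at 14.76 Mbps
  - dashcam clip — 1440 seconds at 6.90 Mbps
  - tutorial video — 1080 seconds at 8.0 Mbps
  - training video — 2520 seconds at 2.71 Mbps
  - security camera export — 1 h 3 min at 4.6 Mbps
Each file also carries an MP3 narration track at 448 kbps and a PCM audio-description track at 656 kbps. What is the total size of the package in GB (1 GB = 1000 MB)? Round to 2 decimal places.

Audio total: 448 + 656 = 1104 kbps = 1.104 Mbps.
concert recording: 15.864 Mbps × 8100 s = 128498.4 Mb
dashcam clip: 8.004 Mbps × 1440 s = 11525.8 Mb
tutorial video: 9.104 Mbps × 1080 s = 9832.3 Mb
training video: 3.814 Mbps × 2520 s = 9611.3 Mb
security camera export: 5.704 Mbps × 3780 s = 21561.1 Mb
Total: 181028.9 Mb = 22628.6 MB.
= 22.63 GB.

22.63 GB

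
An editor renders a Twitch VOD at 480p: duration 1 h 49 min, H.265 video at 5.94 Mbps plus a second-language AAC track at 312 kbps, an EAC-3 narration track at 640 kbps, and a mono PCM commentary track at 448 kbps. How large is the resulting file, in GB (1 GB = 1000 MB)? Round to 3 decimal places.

6.000 GB

1 h 49 min = 109 min = 6540 s
Audio total: 312 + 640 + 448 = 1400 kbps = 1.400 Mbps.
Total bitrate: 5.94 + 1.400 = 7.340 Mbps.
Stream data: 7.340 Mbps × 6540 s = 48003.6 Mb.
48,004 Mb ÷ 8 = 6,000 MB → 6.000 GB.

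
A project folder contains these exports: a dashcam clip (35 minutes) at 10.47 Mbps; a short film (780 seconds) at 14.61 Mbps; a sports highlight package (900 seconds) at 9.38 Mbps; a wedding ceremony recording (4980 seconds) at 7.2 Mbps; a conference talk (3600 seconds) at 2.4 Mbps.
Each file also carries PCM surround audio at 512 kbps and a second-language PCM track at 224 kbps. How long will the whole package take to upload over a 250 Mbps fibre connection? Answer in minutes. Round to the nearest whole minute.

6 minutes

Audio total: 512 + 224 = 736 kbps = 0.736 Mbps.
dashcam clip: 11.206 Mbps × 2100 s = 23532.6 Mb
short film: 15.346 Mbps × 780 s = 11969.9 Mb
sports highlight package: 10.116 Mbps × 900 s = 9104.4 Mb
wedding ceremony recording: 7.936 Mbps × 4980 s = 39521.3 Mb
conference talk: 3.136 Mbps × 3600 s = 11289.6 Mb
Total: 95417.8 Mb = 11927.2 MB.
At 250 Mbps: 95417.8 / 250 = 382 s ≈ 6.36 minutes.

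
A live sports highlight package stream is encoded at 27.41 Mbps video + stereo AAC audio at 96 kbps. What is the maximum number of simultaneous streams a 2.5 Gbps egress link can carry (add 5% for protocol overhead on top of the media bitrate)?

Audio: 96 kbps = 0.096 Mbps.
Per-viewer media rate: 27.506 Mbps.
On the wire with 5% overhead: 28.881 Mbps.
2.5 Gbps = 2,500 Mbps; 2,500 / 28.881 = 86.56 → 86 viewers.

86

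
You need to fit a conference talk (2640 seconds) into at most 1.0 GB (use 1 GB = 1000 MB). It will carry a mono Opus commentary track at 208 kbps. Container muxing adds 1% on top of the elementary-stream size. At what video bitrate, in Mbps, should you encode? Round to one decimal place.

2.8 Mbps

Budget: 1.0 GB = 8000.0 Mb.
Stream payload after overhead: 8000.0 / 1.01 = 7920.8 Mb.
Total bitrate budget: 7920.8 Mb / 2640 s = 3.000 Mbps.
Audio: 208 kbps = 0.208 Mbps.
Video: 3.000 − 0.208 = 2.792 Mbps.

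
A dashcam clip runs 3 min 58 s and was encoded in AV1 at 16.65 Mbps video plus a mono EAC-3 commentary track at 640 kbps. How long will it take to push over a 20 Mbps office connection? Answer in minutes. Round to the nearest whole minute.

3 min 58 s = 238 s
Audio: 640 kbps = 0.640 Mbps.
Total bitrate: 17.290 Mbps.
File: 17.290 Mbps × 238 s = 4115.0 Mb.
At 20 Mbps: 4115.0 / 20 = 205.8 s ≈ 3.43 minutes.

3 minutes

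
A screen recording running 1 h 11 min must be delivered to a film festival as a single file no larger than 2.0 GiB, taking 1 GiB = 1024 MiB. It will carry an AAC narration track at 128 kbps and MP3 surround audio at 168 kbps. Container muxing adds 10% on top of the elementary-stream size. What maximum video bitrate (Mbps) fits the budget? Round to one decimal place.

3.4 Mbps

Budget: 2.0 GiB = 17179.9 Mb.
Stream payload after overhead: 17179.9 / 1.10 = 15618.1 Mb.
1 h 11 min = 71 min = 4260 s
Total bitrate budget: 15618.1 Mb / 4260 s = 3.666 Mbps.
Audio total: 128 + 168 = 296 kbps = 0.296 Mbps.
Video: 3.666 − 0.296 = 3.370 Mbps.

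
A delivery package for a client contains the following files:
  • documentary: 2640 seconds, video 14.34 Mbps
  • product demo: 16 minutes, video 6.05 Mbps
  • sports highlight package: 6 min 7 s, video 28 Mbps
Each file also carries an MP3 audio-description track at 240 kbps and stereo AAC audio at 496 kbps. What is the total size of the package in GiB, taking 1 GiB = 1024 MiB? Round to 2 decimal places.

Audio total: 240 + 496 = 736 kbps = 0.736 Mbps.
documentary: 15.076 Mbps × 2640 s = 39800.6 Mb
product demo: 6.786 Mbps × 960 s = 6514.6 Mb
sports highlight package: 28.736 Mbps × 367 s = 10546.1 Mb
Total: 56861.3 Mb = 7107.7 MB.
= 6.620 GiB.

6.62 GiB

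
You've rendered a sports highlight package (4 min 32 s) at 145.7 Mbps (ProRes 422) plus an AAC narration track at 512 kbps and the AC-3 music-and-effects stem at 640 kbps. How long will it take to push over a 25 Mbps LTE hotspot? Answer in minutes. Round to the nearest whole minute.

4 min 32 s = 272 s
Audio total: 512 + 640 = 1152 kbps = 1.152 Mbps.
Total bitrate: 146.852 Mbps.
File: 146.852 Mbps × 272 s = 39943.7 Mb.
At 25 Mbps: 39943.7 / 25 = 1597.7 s ≈ 26.6 minutes.

27 minutes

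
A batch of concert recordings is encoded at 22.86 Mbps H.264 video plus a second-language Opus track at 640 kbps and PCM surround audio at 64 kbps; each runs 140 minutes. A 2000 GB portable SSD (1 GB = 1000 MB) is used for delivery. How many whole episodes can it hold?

80

140 min = 8400 s
Audio total: 640 + 64 = 704 kbps = 0.704 Mbps.
Total bitrate: 23.564 Mbps.
Per item: 23.564 Mbps × 8400 s = 197,938 Mb = 24,742 MB.
Capacity: 2000 GB = 16,000,000 Mb; 80.83 items → 80 complete.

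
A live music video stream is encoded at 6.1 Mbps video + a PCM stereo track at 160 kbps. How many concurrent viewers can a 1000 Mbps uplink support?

159

Audio: 160 kbps = 0.160 Mbps.
Per-viewer media rate: 6.260 Mbps.
1000 Mbps = 1,000 Mbps; 1,000 / 6.260 = 159.74 → 159 viewers.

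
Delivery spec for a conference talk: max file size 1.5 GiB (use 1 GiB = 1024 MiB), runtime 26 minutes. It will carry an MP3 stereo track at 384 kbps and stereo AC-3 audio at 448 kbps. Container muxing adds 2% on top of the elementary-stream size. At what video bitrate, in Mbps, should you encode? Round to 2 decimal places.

Budget: 1.5 GiB = 12884.9 Mb.
Stream payload after overhead: 12884.9 / 1.02 = 12632.3 Mb.
26 min = 1560 s
Total bitrate budget: 12632.3 Mb / 1560 s = 8.098 Mbps.
Audio total: 384 + 448 = 832 kbps = 0.832 Mbps.
Video: 8.098 − 0.832 = 7.266 Mbps.

7.27 Mbps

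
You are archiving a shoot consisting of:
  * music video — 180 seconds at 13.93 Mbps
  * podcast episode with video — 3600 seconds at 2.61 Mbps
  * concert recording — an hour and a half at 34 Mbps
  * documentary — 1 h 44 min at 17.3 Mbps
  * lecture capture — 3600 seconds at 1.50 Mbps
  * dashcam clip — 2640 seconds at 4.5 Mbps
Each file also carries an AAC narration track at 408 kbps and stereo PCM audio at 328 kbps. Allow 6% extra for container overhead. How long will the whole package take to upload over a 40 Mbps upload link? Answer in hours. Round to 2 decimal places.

2.48 hours

Audio total: 408 + 328 = 736 kbps = 0.736 Mbps.
music video: 14.666 Mbps × 180 s × 1.06 = 2798.3 Mb
podcast episode with video: 3.346 Mbps × 3600 s × 1.06 = 12768.3 Mb
concert recording: 34.736 Mbps × 5400 s × 1.06 = 198828.9 Mb
documentary: 18.036 Mbps × 6240 s × 1.06 = 119297.3 Mb
lecture capture: 2.236 Mbps × 3600 s × 1.06 = 8532.6 Mb
dashcam clip: 5.236 Mbps × 2640 s × 1.06 = 14652.4 Mb
Total: 356877.8 Mb = 44609.7 MB.
At 40 Mbps: 356877.8 / 40 = 8922 s ≈ 2.48 hours.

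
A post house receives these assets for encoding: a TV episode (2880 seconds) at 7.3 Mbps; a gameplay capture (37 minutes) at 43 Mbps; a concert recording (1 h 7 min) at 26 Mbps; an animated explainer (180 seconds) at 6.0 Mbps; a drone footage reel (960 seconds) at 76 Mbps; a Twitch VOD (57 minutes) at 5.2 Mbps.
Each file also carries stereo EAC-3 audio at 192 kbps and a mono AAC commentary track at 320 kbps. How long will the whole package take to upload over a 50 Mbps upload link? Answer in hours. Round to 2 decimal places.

Audio total: 192 + 320 = 512 kbps = 0.512 Mbps.
TV episode: 7.812 Mbps × 2880 s = 22498.6 Mb
gameplay capture: 43.512 Mbps × 2220 s = 96596.6 Mb
concert recording: 26.512 Mbps × 4020 s = 106578.2 Mb
animated explainer: 6.512 Mbps × 180 s = 1172.2 Mb
drone footage reel: 76.512 Mbps × 960 s = 73451.5 Mb
Twitch VOD: 5.712 Mbps × 3420 s = 19535.0 Mb
Total: 319832.2 Mb = 39979.0 MB.
At 50 Mbps: 319832.2 / 50 = 6397 s ≈ 1.78 hours.

1.78 hours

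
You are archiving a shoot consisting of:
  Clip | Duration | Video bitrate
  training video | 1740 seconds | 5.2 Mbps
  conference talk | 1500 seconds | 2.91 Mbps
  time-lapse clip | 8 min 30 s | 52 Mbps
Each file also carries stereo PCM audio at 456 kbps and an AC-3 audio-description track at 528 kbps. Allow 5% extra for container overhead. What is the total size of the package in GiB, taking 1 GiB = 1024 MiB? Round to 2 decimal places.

Audio total: 456 + 528 = 984 kbps = 0.984 Mbps.
training video: 6.184 Mbps × 1740 s × 1.05 = 11298.2 Mb
conference talk: 3.894 Mbps × 1500 s × 1.05 = 6133.1 Mb
time-lapse clip: 52.984 Mbps × 510 s × 1.05 = 28372.9 Mb
Total: 45804.2 Mb = 5725.5 MB.
= 5.332 GiB.

5.33 GiB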